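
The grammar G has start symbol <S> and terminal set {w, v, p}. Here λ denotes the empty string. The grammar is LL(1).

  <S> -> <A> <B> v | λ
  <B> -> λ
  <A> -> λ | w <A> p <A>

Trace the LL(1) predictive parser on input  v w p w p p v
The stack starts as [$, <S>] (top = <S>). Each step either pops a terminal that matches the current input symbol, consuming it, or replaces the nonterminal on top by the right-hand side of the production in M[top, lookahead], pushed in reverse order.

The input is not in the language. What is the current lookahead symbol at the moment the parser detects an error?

w

     Stack        Input            Action
  1  $ <S>        v w p w p p v $  expand <S> -> <A> <B> v
  2  $ v <B> <A>  v w p w p p v $  expand <A> -> λ
  3  $ v <B>      v w p w p p v $  expand <B> -> λ
  4  $ v          v w p w p p v $  match v
  5  $            w p w p p v $    error: stack empty but input remains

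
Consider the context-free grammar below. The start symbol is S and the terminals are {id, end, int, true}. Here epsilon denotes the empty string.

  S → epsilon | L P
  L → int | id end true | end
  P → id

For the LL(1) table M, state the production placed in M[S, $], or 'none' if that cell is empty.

S → epsilon

FIRST(L) = {end, id, int}
FIRST(P) = {id}
FIRST(S) = {epsilon, end, id, int}  (via L P)
FOLLOW(S) includes $ since S is the start symbol.
FOLLOW(S): S appears on no right-hand side. Thus FOLLOW(S) = {$}.
For S → epsilon: FIRST(epsilon) = {epsilon}, so it goes in M[S, t] for t ∈ {}; since epsilon ∈ FIRST, also for every t ∈ FOLLOW(S) = {$}.
For S → L P: FIRST(L P) = {end, id, int}, so it goes in M[S, t] for t ∈ {end, id, int}.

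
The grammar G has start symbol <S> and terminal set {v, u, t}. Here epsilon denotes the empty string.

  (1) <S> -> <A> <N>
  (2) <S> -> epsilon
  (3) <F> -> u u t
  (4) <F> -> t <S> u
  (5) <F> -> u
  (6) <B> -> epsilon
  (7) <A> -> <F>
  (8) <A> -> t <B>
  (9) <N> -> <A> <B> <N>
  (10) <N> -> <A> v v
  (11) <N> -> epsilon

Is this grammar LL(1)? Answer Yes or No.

FIRST(<S>) = {epsilon, t, u}
FIRST(<F>) = {t, u}
FIRST(<B>) = {epsilon}
FIRST(<A>) = {t, u}
FIRST(<N>) = {epsilon, t, u}
FOLLOW(<S>) = {$, u}
FOLLOW(<F>) = {$, t, u, v}
FOLLOW(<B>) = {$, t, u, v}
FOLLOW(<A>) = {$, t, u, v}
FOLLOW(<N>) = {$, u}
Cell M[<A>, t] receives both <A> -> <F> and <A> -> t <B> — the grammar is not LL(1).

No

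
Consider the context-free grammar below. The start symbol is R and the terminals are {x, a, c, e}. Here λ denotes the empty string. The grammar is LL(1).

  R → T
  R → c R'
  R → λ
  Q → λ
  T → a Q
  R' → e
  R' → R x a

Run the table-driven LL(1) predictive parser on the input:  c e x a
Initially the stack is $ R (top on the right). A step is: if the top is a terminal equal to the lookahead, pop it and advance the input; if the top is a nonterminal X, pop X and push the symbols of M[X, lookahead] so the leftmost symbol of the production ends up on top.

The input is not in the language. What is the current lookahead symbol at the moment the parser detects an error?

step 1: stack=$ R  input=c e x a $  — expand R → c R'
step 2: stack=$ R' c  input=c e x a $  — match c
step 3: stack=$ R'  input=e x a $  — expand R' → e
step 4: stack=$ e  input=e x a $  — match e
step 5: stack=$  input=x a $  — error: stack empty but input remains

x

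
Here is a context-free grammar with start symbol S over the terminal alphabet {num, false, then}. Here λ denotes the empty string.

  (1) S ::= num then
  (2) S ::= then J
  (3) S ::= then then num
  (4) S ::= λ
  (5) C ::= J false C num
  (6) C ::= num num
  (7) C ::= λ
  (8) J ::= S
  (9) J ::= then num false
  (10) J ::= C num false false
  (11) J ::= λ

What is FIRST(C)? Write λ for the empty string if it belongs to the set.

{λ, false, num, then}

FIRST(S) = {λ, num, then}
FIRST(C) = {λ, false, num, then}  (via J false C num)
FIRST(J) = {λ, false, num, then}  (via S, C num false false)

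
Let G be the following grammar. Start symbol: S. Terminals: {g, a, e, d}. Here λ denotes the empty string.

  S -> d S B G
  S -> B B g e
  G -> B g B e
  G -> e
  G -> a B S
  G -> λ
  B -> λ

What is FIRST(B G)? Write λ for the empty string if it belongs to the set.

FIRST(B): from B->λ we get {λ}. So FIRST(B) = {λ}.
FIRST(S): from S->d S B G we get {d}; from S->B B g e we get {g}. So FIRST(S) = {d, g}.
FIRST(G): from G->B g B e we get {g}; from G->e we get {e}; from G->a B S we get {a}; from G->λ we get {λ}. So FIRST(G) = {λ, a, e, g}.
FIRST(B G): take FIRST of each symbol in turn, carrying on past any symbol whose FIRST contains λ; result {λ, a, e, g}.

{λ, a, e, g}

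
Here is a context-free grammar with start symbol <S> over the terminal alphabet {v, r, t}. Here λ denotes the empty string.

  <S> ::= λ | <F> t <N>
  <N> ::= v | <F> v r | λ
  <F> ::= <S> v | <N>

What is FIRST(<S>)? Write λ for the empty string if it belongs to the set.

FIRST(<S>): from <S>::=λ we get {λ}; from <S>::=<F> t <N> we get {t, v}. So FIRST(<S>) = {λ, t, v}.
FIRST(<N>): from <N>::=v we get {v}; from <N>::=<F> v r we get {t, v}; from <N>::=λ we get {λ}. So FIRST(<N>) = {λ, t, v}.
FIRST(<F>): from <F>::=<S> v we get {t, v}; from <F>::=<N> we get {λ, t, v}. So FIRST(<F>) = {λ, t, v}.

{λ, t, v}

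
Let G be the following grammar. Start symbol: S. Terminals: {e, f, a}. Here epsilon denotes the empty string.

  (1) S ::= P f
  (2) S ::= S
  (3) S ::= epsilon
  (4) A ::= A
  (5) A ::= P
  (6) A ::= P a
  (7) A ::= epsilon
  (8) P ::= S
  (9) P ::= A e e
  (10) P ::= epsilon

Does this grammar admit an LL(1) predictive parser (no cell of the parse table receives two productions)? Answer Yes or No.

FIRST(S) = {epsilon, a, e, f}
FIRST(A) = {epsilon, a, e, f}
FIRST(P) = {epsilon, a, e, f}
FOLLOW(S) = {$, a, e, f}
FOLLOW(A) = {e}
FOLLOW(P) = {a, e, f}
Cell M[A, a] receives both A ::= A and A ::= P and A ::= P a — the grammar is not LL(1).

No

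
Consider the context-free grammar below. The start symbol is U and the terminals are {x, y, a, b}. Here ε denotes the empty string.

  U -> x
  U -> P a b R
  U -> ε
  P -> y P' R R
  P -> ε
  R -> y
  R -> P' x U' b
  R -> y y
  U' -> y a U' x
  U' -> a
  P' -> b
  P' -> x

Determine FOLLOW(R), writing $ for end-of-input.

FIRST(P) = {ε, y}
FIRST(U') = {a, y}
FIRST(P') = {b, x}
FIRST(U) = {ε, a, x, y}  (via P a b R)
FIRST(R) = {b, x, y}  (via P' x U' b)
FOLLOW(U) includes $ since U is the start symbol.
FOLLOW(U): U appears on no right-hand side. Thus FOLLOW(U) = {$}.
FOLLOW(P): in U->P a b R, P is followed by a b R with FIRST {a}. Thus FOLLOW(P) = {a}.
FOLLOW(R): in U->P a b R, the suffix after R is empty, so FOLLOW(R) ⊇ FOLLOW(U) = {$}; in P->y P' R R (occurrence 1), R is followed by R with FIRST {b, x, y}; in P->y P' R R (occurrence 2), the suffix after R is empty, so FOLLOW(R) ⊇ FOLLOW(P) = {a}. Thus FOLLOW(R) = {$, a, b, x, y}.
FOLLOW(U'): in R->P' x U' b, U' is followed by b with FIRST {b}; in U'->y a U' x, U' is followed by x with FIRST {x}. Thus FOLLOW(U') = {b, x}.
FOLLOW(P'): in P->y P' R R, P' is followed by R R with FIRST {b, x, y}; in R->P' x U' b, P' is followed by x U' b with FIRST {x}. Thus FOLLOW(P') = {b, x, y}.

{$, a, b, x, y}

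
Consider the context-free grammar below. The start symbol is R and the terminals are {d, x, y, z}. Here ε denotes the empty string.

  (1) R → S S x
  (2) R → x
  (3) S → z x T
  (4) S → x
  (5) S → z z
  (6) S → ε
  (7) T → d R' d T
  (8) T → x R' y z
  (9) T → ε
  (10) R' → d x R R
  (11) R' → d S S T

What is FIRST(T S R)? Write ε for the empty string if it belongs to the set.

FIRST(S): from S→z x T we get {z}; from S→x we get {x}; from S→z z we get {z}; from S→ε we get {ε}. So FIRST(S) = {ε, x, z}.
FIRST(T): from T→d R' d T we get {d}; from T→x R' y z we get {x}; from T→ε we get {ε}. So FIRST(T) = {ε, d, x}.
FIRST(R'): from R'→d x R R we get {d}; from R'→d S S T we get {d}. So FIRST(R') = {d}.
FIRST(R): from R→S S x we get {x, z}; from R→x we get {x}. So FIRST(R) = {x, z}.
FIRST(T S R): take FIRST of each symbol in turn, carrying on past any symbol whose FIRST contains ε; result {d, x, z}.

{d, x, z}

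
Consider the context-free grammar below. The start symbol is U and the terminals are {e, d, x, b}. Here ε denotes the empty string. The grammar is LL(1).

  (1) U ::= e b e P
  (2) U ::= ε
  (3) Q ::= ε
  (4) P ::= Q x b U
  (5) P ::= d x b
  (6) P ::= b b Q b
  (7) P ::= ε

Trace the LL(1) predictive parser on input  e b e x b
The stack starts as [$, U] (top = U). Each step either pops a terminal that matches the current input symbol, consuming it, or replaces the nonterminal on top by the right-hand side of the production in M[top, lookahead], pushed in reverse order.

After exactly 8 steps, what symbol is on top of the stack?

U

     Stack      Input        Action
  1  $ U        e b e x b $  expand U ::= e b e P
  2  $ P e b e  e b e x b $  match e
  3  $ P e b    b e x b $    match b
  4  $ P e      e x b $      match e
  5  $ P        x b $        expand P ::= Q x b U
  6  $ U b x Q  x b $        expand Q ::= ε
  7  $ U b x    x b $        match x
  8  $ U b      b $          match b
Stack after step 8: $ U (top = U).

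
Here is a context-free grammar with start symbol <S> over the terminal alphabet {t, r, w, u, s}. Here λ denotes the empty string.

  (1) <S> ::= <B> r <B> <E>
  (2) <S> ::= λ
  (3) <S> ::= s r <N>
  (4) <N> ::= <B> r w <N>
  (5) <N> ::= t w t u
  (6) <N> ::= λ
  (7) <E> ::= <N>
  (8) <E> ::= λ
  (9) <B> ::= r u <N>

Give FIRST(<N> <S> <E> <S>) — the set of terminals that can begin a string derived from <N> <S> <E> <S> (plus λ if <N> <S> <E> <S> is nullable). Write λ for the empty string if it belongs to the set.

{λ, r, s, t}

FIRST(<B>): from <B>::=r u <N> we get {r}. So FIRST(<B>) = {r}.
FIRST(<S>): from <S>::=<B> r <B> <E> we get {r}; from <S>::=λ we get {λ}; from <S>::=s r <N> we get {s}. So FIRST(<S>) = {λ, r, s}.
FIRST(<N>): from <N>::=<B> r w <N> we get {r}; from <N>::=t w t u we get {t}; from <N>::=λ we get {λ}. So FIRST(<N>) = {λ, r, t}.
FIRST(<E>): from <E>::=<N> we get {λ, r, t}; from <E>::=λ we get {λ}. So FIRST(<E>) = {λ, r, t}.
FIRST(<N> <S> <E> <S>): take FIRST of each symbol in turn, carrying on past any symbol whose FIRST contains λ; result {λ, r, s, t}.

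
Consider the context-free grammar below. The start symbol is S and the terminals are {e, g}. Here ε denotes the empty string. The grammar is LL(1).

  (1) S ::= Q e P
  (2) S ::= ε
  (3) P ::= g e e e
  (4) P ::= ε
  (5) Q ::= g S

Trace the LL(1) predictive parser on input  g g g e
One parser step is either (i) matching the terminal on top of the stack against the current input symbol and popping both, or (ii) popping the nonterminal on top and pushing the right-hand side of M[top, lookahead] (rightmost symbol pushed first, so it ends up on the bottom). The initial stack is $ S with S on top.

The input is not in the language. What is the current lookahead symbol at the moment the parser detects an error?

$

      Stack              Input      Action
   1  $ S                g g g e $  expand S ::= Q e P
   2  $ P e Q            g g g e $  expand Q ::= g S
   3  $ P e S g          g g g e $  match g
   4  $ P e S            g g e $    expand S ::= Q e P
   5  $ P e P e Q        g g e $    expand Q ::= g S
   6  $ P e P e S g      g g e $    match g
   7  $ P e P e S        g e $      expand S ::= Q e P
   8  $ P e P e P e Q    g e $      expand Q ::= g S
   9  $ P e P e P e S g  g e $      match g
  10  $ P e P e P e S    e $        expand S ::= ε
  11  $ P e P e P e      e $        match e
  12  $ P e P e P        $          expand P ::= ε
  13  $ P e P e          $          error: top is terminal e but lookahead is $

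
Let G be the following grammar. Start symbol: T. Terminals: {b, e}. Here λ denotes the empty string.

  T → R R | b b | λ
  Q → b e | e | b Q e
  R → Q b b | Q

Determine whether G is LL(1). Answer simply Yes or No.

FIRST(T) = {λ, b, e}
FIRST(Q) = {b, e}
FIRST(R) = {b, e}
FOLLOW(T) = {$}
FOLLOW(Q) = {$, b, e}
FOLLOW(R) = {$, b, e}
Cell M[Q, b] receives both Q → b e and Q → b Q e — the grammar is not LL(1).

No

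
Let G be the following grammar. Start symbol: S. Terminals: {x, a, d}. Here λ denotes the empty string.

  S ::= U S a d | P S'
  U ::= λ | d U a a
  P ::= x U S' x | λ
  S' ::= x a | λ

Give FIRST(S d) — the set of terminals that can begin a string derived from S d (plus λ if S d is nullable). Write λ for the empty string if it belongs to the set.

FIRST(U) = {λ, d}
FIRST(P) = {λ, x}
FIRST(S') = {λ, x}
FIRST(S) = {λ, a, d, x}  (via U S a d, P S')
FIRST(S d): take FIRST of each symbol in turn, carrying on past any symbol whose FIRST contains λ; result {a, d, x}.

{a, d, x}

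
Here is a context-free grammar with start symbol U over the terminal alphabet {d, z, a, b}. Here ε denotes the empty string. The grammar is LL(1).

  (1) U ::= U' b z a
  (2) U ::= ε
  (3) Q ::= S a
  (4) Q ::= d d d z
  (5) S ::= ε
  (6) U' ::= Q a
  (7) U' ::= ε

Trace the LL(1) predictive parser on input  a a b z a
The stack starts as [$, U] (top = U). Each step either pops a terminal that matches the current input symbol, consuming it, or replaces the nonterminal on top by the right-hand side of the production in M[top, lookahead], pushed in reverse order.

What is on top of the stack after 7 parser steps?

z

     Stack          Input        Action
  1  $ U            a a b z a $  expand U ::= U' b z a
  2  $ a z b U'     a a b z a $  expand U' ::= Q a
  3  $ a z b a Q    a a b z a $  expand Q ::= S a
  4  $ a z b a a S  a a b z a $  expand S ::= ε
  5  $ a z b a a    a a b z a $  match a
  6  $ a z b a      a b z a $    match a
  7  $ a z b        b z a $      match b
Stack after step 7: $ a z (top = z).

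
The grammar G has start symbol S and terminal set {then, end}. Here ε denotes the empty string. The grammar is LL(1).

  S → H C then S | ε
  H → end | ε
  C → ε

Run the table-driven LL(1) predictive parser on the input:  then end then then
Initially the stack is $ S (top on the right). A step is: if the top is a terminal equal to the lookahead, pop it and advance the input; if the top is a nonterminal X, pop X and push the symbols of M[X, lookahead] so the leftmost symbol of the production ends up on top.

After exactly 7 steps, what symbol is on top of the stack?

C

step 1: stack=$ S  input=then end then then $  — expand S → H C then S
step 2: stack=$ S then C H  input=then end then then $  — expand H → ε
step 3: stack=$ S then C  input=then end then then $  — expand C → ε
step 4: stack=$ S then  input=then end then then $  — match then
step 5: stack=$ S  input=end then then $  — expand S → H C then S
step 6: stack=$ S then C H  input=end then then $  — expand H → end
step 7: stack=$ S then C end  input=end then then $  — match end
Stack after step 7: $ S then C (top = C).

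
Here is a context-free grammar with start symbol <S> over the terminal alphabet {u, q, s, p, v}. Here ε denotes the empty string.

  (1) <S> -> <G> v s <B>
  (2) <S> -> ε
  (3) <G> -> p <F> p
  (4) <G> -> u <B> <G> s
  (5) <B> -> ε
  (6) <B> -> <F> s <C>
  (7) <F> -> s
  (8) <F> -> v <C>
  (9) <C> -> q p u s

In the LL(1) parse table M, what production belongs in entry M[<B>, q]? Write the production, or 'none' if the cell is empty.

FIRST(<G>) = {p, u}
FIRST(<F>) = {s, v}
FIRST(<C>) = {q}
FIRST(<S>) = {ε, p, u}  (via <G> v s <B>)
FIRST(<B>) = {ε, s, v}  (via <F> s <C>)
FOLLOW(<S>) includes $ since <S> is the start symbol.
FOLLOW(<S>): <S> appears on no right-hand side. Thus FOLLOW(<S>) = {$}.
FOLLOW(<B>): in <S>-><G> v s <B>, the suffix after <B> is empty, so FOLLOW(<B>) ⊇ FOLLOW(<S>) = {$}; in <G>->u <B> <G> s, <B> is followed by <G> s with FIRST {p, u}. Thus FOLLOW(<B>) = {$, p, u}.
For <B> -> ε: FIRST(ε) = {ε}, so it goes in M[<B>, t] for t ∈ {}; since ε ∈ FIRST, also for every t ∈ FOLLOW(<B>) = {$, p, u}.
For <B> -> <F> s <C>: FIRST(<F> s <C>) = {s, v}, so it goes in M[<B>, t] for t ∈ {s, v}.
None of these place a production in M[<B>, q].

none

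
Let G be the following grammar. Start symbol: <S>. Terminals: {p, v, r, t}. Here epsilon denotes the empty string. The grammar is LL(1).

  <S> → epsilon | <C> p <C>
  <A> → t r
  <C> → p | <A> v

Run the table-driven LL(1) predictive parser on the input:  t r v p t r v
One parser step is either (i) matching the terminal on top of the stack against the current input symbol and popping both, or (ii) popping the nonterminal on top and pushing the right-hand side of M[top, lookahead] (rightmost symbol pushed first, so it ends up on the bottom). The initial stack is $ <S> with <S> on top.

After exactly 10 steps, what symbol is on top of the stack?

r

step 1: stack=$ <S>  input=t r v p t r v $  — expand <S> → <C> p <C>
step 2: stack=$ <C> p <C>  input=t r v p t r v $  — expand <C> → <A> v
step 3: stack=$ <C> p v <A>  input=t r v p t r v $  — expand <A> → t r
step 4: stack=$ <C> p v r t  input=t r v p t r v $  — match t
step 5: stack=$ <C> p v r  input=r v p t r v $  — match r
step 6: stack=$ <C> p v  input=v p t r v $  — match v
step 7: stack=$ <C> p  input=p t r v $  — match p
step 8: stack=$ <C>  input=t r v $  — expand <C> → <A> v
step 9: stack=$ v <A>  input=t r v $  — expand <A> → t r
step 10: stack=$ v r t  input=t r v $  — match t
Stack after step 10: $ v r (top = r).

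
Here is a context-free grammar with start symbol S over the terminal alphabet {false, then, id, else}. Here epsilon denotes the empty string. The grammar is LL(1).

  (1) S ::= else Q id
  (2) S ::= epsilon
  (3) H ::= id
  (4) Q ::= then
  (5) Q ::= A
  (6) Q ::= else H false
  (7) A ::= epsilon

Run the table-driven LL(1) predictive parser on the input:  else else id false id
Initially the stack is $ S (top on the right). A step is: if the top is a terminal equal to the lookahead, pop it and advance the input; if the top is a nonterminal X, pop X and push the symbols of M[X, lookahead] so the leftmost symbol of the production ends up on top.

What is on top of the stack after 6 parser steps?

     Stack              Input                    Action
  1  $ S                else else id false id $  expand S ::= else Q id
  2  $ id Q else        else else id false id $  match else
  3  $ id Q             else id false id $       expand Q ::= else H false
  4  $ id false H else  else id false id $       match else
  5  $ id false H       id false id $            expand H ::= id
  6  $ id false id      id false id $            match id
Stack after step 6: $ id false (top = false).

false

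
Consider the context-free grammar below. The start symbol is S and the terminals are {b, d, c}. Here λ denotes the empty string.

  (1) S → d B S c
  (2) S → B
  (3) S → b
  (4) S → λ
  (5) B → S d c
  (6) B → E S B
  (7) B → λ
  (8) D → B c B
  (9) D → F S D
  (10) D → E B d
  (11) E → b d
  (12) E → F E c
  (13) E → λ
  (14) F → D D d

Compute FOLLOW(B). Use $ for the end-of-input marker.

FIRST(S): from S→d B S c we get {d}; from S→B we get {λ, b, c, d}; from S→b we get {b}; from S→λ we get {λ}. So FIRST(S) = {λ, b, c, d}.
FIRST(B): from B→S d c we get {b, c, d}; from B→E S B we get {λ, b, c, d}; from B→λ we get {λ}. So FIRST(B) = {λ, b, c, d}.
FIRST(D): from D→B c B we get {b, c, d}; from D→F S D we get {b, c, d}; from D→E B d we get {b, c, d}. So FIRST(D) = {b, c, d}.
FIRST(F): from F→D D d we get {b, c, d}. So FIRST(F) = {b, c, d}.
FIRST(E): from E→b d we get {b}; from E→F E c we get {b, c, d}; from E→λ we get {λ}. So FIRST(E) = {λ, b, c, d}.
FOLLOW(S) includes $ since S is the start symbol.
FOLLOW(D): in D→F S D, the suffix after D is empty (adds nothing new); in F→D D d (occurrence 1), D is followed by D d with FIRST {b, c, d}; in F→D D d (occurrence 2), D is followed by d with FIRST {d}. Thus FOLLOW(D) = {b, c, d}.
FOLLOW(F): in D→F S D, F is followed by S D with FIRST {b, c, d}; in E→F E c, F is followed by E c with FIRST {b, c, d}. Thus FOLLOW(F) = {b, c, d}.
FOLLOW(S): in S→d B S c, S is followed by c with FIRST {c}; in B→S d c, S is followed by d c with FIRST {d}; in B→E S B, S is followed by B with FIRST {λ, b, c, d}; in B→E S B, the suffix after S is nullable, so FOLLOW(S) ⊇ FOLLOW(B) = {$, b, c, d}; in D→F S D, S is followed by D with FIRST {b, c, d}. Thus FOLLOW(S) = {$, b, c, d}.
FOLLOW(B): in S→d B S c, B is followed by S c with FIRST {b, c, d}; in S→B, the suffix after B is empty, so FOLLOW(B) ⊇ FOLLOW(S) = {$, b, c, d}; in B→E S B, the suffix after B is empty (adds nothing new); in D→B c B (occurrence 1), B is followed by c B with FIRST {c}; in D→B c B (occurrence 2), the suffix after B is empty, so FOLLOW(B) ⊇ FOLLOW(D) = {b, c, d}; in D→E B d, B is followed by d with FIRST {d}. Thus FOLLOW(B) = {$, b, c, d}.
FOLLOW(E): in B→E S B, E is followed by S B with FIRST {λ, b, c, d}; in B→E S B, the suffix after E is nullable, so FOLLOW(E) ⊇ FOLLOW(B) = {$, b, c, d}; in D→E B d, E is followed by B d with FIRST {b, c, d}; in E→F E c, E is followed by c with FIRST {c}. Thus FOLLOW(E) = {$, b, c, d}.

{$, b, c, d}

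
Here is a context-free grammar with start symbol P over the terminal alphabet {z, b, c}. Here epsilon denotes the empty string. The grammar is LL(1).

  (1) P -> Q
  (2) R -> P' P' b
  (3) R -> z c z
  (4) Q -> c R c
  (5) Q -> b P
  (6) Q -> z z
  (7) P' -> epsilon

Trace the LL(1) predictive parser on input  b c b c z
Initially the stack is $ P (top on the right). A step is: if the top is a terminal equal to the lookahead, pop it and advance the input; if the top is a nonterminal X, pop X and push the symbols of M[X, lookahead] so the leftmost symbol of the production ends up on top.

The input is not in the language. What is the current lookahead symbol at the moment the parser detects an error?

z

      Stack        Input        Action
   1  $ P          b c b c z $  expand P -> Q
   2  $ Q          b c b c z $  expand Q -> b P
   3  $ P b        b c b c z $  match b
   4  $ P          c b c z $    expand P -> Q
   5  $ Q          c b c z $    expand Q -> c R c
   6  $ c R c      c b c z $    match c
   7  $ c R        b c z $      expand R -> P' P' b
   8  $ c b P' P'  b c z $      expand P' -> epsilon
   9  $ c b P'     b c z $      expand P' -> epsilon
  10  $ c b        b c z $      match b
  11  $ c          c z $        match c
  12  $            z $          error: stack empty but input remains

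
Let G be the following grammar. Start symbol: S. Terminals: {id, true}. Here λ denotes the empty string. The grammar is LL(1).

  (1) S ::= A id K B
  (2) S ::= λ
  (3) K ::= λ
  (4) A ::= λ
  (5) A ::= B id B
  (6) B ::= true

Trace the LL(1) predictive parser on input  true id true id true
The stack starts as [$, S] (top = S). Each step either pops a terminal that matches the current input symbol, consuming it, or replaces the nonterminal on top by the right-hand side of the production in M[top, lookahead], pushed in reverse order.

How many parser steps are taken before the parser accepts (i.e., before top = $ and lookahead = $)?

step 1: stack=$ S  input=true id true id true $  — expand S ::= A id K B
step 2: stack=$ B K id A  input=true id true id true $  — expand A ::= B id B
step 3: stack=$ B K id B id B  input=true id true id true $  — expand B ::= true
step 4: stack=$ B K id B id true  input=true id true id true $  — match true
step 5: stack=$ B K id B id  input=id true id true $  — match id
step 6: stack=$ B K id B  input=true id true $  — expand B ::= true
step 7: stack=$ B K id true  input=true id true $  — match true
step 8: stack=$ B K id  input=id true $  — match id
step 9: stack=$ B K  input=true $  — expand K ::= λ
step 10: stack=$ B  input=true $  — expand B ::= true
step 11: stack=$ true  input=true $  — match true
Accept reached after 11 steps.

11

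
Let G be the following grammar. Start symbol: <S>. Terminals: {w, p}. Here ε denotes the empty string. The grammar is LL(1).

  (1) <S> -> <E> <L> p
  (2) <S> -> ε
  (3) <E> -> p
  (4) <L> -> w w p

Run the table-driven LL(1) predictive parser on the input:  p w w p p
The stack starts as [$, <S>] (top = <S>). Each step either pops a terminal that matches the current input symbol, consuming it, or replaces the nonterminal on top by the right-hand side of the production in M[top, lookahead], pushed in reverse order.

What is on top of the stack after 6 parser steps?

p

     Stack        Input        Action
  1  $ <S>        p w w p p $  expand <S> -> <E> <L> p
  2  $ p <L> <E>  p w w p p $  expand <E> -> p
  3  $ p <L> p    p w w p p $  match p
  4  $ p <L>      w w p p $    expand <L> -> w w p
  5  $ p p w w    w w p p $    match w
  6  $ p p w      w p p $      match w
Stack after step 6: $ p p (top = p).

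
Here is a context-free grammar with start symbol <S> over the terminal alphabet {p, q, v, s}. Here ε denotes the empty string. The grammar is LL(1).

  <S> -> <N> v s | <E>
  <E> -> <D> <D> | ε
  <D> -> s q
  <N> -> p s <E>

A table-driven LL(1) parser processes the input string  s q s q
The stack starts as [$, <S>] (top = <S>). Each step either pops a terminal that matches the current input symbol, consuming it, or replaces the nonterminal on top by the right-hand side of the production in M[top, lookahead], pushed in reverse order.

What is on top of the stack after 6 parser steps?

s

     Stack      Input      Action
  1  $ <S>      s q s q $  expand <S> -> <E>
  2  $ <E>      s q s q $  expand <E> -> <D> <D>
  3  $ <D> <D>  s q s q $  expand <D> -> s q
  4  $ <D> q s  s q s q $  match s
  5  $ <D> q    q s q $    match q
  6  $ <D>      s q $      expand <D> -> s q
Stack after step 6: $ q s (top = s).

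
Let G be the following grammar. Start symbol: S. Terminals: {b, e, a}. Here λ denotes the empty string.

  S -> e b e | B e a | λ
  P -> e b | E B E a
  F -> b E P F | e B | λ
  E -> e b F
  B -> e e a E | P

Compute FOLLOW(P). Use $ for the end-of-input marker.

FIRST(F) = {λ, b, e}
FIRST(E) = {e}
FIRST(P) = {e}  (via E B E a)
FIRST(B) = {e}  (via P)
FIRST(S) = {λ, e}  (via B e a)
FOLLOW(S) includes $ since S is the start symbol.
FOLLOW(S): S appears on no right-hand side. Thus FOLLOW(S) = {$}.
FOLLOW(P): in F->b E P F, P is followed by F with FIRST {λ, b, e}; in F->b E P F, the suffix after P is nullable, so FOLLOW(P) ⊇ FOLLOW(F) = {a, e}; in B->P, the suffix after P is empty, so FOLLOW(P) ⊇ FOLLOW(B) = {a, e}. Thus FOLLOW(P) = {a, b, e}.
FOLLOW(F): in F->b E P F, the suffix after F is empty (adds nothing new); in E->e b F, the suffix after F is empty, so FOLLOW(F) ⊇ FOLLOW(E) = {a, e}. Thus FOLLOW(F) = {a, e}.
FOLLOW(B): in S->B e a, B is followed by e a with FIRST {e}; in P->E B E a, B is followed by E a with FIRST {e}; in F->e B, the suffix after B is empty, so FOLLOW(B) ⊇ FOLLOW(F) = {a, e}. Thus FOLLOW(B) = {a, e}.
FOLLOW(E): in P->E B E a (occurrence 1), E is followed by B E a with FIRST {e}; in P->E B E a (occurrence 2), E is followed by a with FIRST {a}; in F->b E P F, E is followed by P F with FIRST {e}; in B->e e a E, the suffix after E is empty, so FOLLOW(E) ⊇ FOLLOW(B) = {a, e}. Thus FOLLOW(E) = {a, e}.

{a, b, e}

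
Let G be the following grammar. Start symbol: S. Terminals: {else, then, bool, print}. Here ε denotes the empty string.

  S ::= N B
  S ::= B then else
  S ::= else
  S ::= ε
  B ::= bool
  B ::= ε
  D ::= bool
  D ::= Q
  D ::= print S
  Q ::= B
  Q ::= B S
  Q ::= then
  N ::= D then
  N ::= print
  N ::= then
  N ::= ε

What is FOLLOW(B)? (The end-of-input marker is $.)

{$, bool, else, print, then}

FIRST(B): from B::=bool we get {bool}; from B::=ε we get {ε}. So FIRST(B) = {ε, bool}.
FIRST(S): from S::=N B we get {ε, bool, else, print, then}; from S::=B then else we get {bool, then}; from S::=else we get {else}; from S::=ε we get {ε}. So FIRST(S) = {ε, bool, else, print, then}.
FIRST(Q): from Q::=B we get {ε, bool}; from Q::=B S we get {ε, bool, else, print, then}; from Q::=then we get {then}. So FIRST(Q) = {ε, bool, else, print, then}.
FIRST(D): from D::=bool we get {bool}; from D::=Q we get {ε, bool, else, print, then}; from D::=print S we get {print}. So FIRST(D) = {ε, bool, else, print, then}.
FIRST(N): from N::=D then we get {bool, else, print, then}; from N::=print we get {print}; from N::=then we get {then}; from N::=ε we get {ε}. So FIRST(N) = {ε, bool, else, print, then}.
FOLLOW(S) includes $ since S is the start symbol.
FOLLOW(D): in N::=D then, D is followed by then with FIRST {then}. Thus FOLLOW(D) = {then}.
FOLLOW(Q): in D::=Q, the suffix after Q is empty, so FOLLOW(Q) ⊇ FOLLOW(D) = {then}. Thus FOLLOW(Q) = {then}.
FOLLOW(S): in D::=print S, the suffix after S is empty, so FOLLOW(S) ⊇ FOLLOW(D) = {then}; in Q::=B S, the suffix after S is empty, so FOLLOW(S) ⊇ FOLLOW(Q) = {then}. Thus FOLLOW(S) = {$, then}.
FOLLOW(B): in S::=N B, the suffix after B is empty, so FOLLOW(B) ⊇ FOLLOW(S) = {$, then}; in S::=B then else, B is followed by then else with FIRST {then}; in Q::=B, the suffix after B is empty, so FOLLOW(B) ⊇ FOLLOW(Q) = {then}; in Q::=B S, B is followed by S with FIRST {ε, bool, else, print, then}; in Q::=B S, the suffix after B is nullable, so FOLLOW(B) ⊇ FOLLOW(Q) = {then}. Thus FOLLOW(B) = {$, bool, else, print, then}.
FOLLOW(N): in S::=N B, N is followed by B with FIRST {ε, bool}; in S::=N B, the suffix after N is nullable, so FOLLOW(N) ⊇ FOLLOW(S) = {$, then}. Thus FOLLOW(N) = {$, bool, then}.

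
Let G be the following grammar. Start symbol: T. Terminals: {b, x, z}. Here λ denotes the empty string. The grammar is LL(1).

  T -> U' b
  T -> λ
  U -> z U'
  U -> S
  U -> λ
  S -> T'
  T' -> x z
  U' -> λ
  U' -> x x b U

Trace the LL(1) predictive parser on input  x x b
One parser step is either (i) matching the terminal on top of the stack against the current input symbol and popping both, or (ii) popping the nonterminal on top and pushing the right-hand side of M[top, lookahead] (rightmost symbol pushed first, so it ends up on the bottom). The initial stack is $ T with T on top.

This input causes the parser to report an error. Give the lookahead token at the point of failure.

$

     Stack        Input    Action
  1  $ T          x x b $  expand T -> U' b
  2  $ b U'       x x b $  expand U' -> x x b U
  3  $ b U b x x  x x b $  match x
  4  $ b U b x    x b $    match x
  5  $ b U b      b $      match b
  6  $ b U        $        error: M[U, $] is empty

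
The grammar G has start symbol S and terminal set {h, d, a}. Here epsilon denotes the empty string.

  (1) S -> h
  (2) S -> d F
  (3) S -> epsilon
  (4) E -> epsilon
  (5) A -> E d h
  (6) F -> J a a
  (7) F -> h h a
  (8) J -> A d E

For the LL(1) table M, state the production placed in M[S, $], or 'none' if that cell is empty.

S -> epsilon

FIRST(S) = {epsilon, d, h}
FIRST(E) = {epsilon}
FIRST(A) = {d}  (via E d h)
FIRST(J) = {d}  (via A d E)
FIRST(F) = {d, h}  (via J a a)
FOLLOW(S) includes $ since S is the start symbol.
FOLLOW(S): S appears on no right-hand side. Thus FOLLOW(S) = {$}.
For S -> h: FIRST(h) = {h}, so it goes in M[S, t] for t ∈ {h}.
For S -> d F: FIRST(d F) = {d}, so it goes in M[S, t] for t ∈ {d}.
For S -> epsilon: FIRST(epsilon) = {epsilon}, so it goes in M[S, t] for t ∈ {}; since epsilon ∈ FIRST, also for every t ∈ FOLLOW(S) = {$}.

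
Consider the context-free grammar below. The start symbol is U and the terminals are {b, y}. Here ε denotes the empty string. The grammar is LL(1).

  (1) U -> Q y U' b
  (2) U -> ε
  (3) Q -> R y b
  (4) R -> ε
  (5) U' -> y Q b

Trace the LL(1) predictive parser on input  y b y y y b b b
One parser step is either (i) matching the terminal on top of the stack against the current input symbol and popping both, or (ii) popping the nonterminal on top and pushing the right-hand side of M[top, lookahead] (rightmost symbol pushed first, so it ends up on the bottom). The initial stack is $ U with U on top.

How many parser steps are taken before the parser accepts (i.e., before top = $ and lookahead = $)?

      Stack           Input              Action
   1  $ U             y b y y y b b b $  expand U -> Q y U' b
   2  $ b U' y Q      y b y y y b b b $  expand Q -> R y b
   3  $ b U' y b y R  y b y y y b b b $  expand R -> ε
   4  $ b U' y b y    y b y y y b b b $  match y
   5  $ b U' y b      b y y y b b b $    match b
   6  $ b U' y        y y y b b b $      match y
   7  $ b U'          y y b b b $        expand U' -> y Q b
   8  $ b b Q y       y y b b b $        match y
   9  $ b b Q         y b b b $          expand Q -> R y b
  10  $ b b b y R     y b b b $          expand R -> ε
  11  $ b b b y       y b b b $          match y
  12  $ b b b         b b b $            match b
  13  $ b b           b b $              match b
  14  $ b             b $                match b
Accept reached after 14 steps.

14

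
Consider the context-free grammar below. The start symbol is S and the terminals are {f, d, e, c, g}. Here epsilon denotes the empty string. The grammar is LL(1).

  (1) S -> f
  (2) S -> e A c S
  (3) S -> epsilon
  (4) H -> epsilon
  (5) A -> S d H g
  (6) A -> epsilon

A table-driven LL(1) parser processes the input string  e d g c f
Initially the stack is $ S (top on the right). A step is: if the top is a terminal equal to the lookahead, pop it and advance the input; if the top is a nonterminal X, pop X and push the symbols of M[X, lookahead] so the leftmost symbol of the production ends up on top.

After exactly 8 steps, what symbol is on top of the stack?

S

step 1: stack=$ S  input=e d g c f $  — expand S -> e A c S
step 2: stack=$ S c A e  input=e d g c f $  — match e
step 3: stack=$ S c A  input=d g c f $  — expand A -> S d H g
step 4: stack=$ S c g H d S  input=d g c f $  — expand S -> epsilon
step 5: stack=$ S c g H d  input=d g c f $  — match d
step 6: stack=$ S c g H  input=g c f $  — expand H -> epsilon
step 7: stack=$ S c g  input=g c f $  — match g
step 8: stack=$ S c  input=c f $  — match c
Stack after step 8: $ S (top = S).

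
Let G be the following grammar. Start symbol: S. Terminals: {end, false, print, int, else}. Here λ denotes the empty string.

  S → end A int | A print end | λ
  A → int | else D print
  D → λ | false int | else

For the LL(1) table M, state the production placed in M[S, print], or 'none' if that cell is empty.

none

FIRST(A) = {else, int}
FIRST(D) = {λ, else, false}
FIRST(S) = {λ, else, end, int}  (via A print end)
FOLLOW(S) includes $ since S is the start symbol.
FOLLOW(S): S appears on no right-hand side. Thus FOLLOW(S) = {$}.
For S → end A int: FIRST(end A int) = {end}, so it goes in M[S, t] for t ∈ {end}.
For S → A print end: FIRST(A print end) = {else, int}, so it goes in M[S, t] for t ∈ {else, int}.
For S → λ: FIRST(λ) = {λ}, so it goes in M[S, t] for t ∈ {}; since λ ∈ FIRST, also for every t ∈ FOLLOW(S) = {$}.
None of these place a production in M[S, print].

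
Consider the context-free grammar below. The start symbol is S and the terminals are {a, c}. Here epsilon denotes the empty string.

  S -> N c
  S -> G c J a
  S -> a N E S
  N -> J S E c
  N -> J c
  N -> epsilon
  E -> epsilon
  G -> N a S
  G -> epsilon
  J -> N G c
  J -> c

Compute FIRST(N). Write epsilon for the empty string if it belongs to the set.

FIRST(E): from E->epsilon we get {epsilon}. So FIRST(E) = {epsilon}.
FIRST(S): from S->N c we get {a, c}; from S->G c J a we get {a, c}; from S->a N E S we get {a}. So FIRST(S) = {a, c}.
FIRST(N): from N->J S E c we get {a, c}; from N->J c we get {a, c}; from N->epsilon we get {epsilon}. So FIRST(N) = {epsilon, a, c}.
FIRST(G): from G->N a S we get {a, c}; from G->epsilon we get {epsilon}. So FIRST(G) = {epsilon, a, c}.
FIRST(J): from J->N G c we get {a, c}; from J->c we get {c}. So FIRST(J) = {a, c}.

{epsilon, a, c}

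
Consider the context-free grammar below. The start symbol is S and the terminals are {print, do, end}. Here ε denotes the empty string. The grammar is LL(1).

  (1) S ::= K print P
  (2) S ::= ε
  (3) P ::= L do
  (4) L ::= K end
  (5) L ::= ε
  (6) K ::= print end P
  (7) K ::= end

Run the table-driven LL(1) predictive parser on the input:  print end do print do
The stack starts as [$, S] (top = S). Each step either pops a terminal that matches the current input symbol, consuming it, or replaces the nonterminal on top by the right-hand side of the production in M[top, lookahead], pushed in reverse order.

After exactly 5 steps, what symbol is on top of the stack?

L

step 1: stack=$ S  input=print end do print do $  — expand S ::= K print P
step 2: stack=$ P print K  input=print end do print do $  — expand K ::= print end P
step 3: stack=$ P print P end print  input=print end do print do $  — match print
step 4: stack=$ P print P end  input=end do print do $  — match end
step 5: stack=$ P print P  input=do print do $  — expand P ::= L do
Stack after step 5: $ P print do L (top = L).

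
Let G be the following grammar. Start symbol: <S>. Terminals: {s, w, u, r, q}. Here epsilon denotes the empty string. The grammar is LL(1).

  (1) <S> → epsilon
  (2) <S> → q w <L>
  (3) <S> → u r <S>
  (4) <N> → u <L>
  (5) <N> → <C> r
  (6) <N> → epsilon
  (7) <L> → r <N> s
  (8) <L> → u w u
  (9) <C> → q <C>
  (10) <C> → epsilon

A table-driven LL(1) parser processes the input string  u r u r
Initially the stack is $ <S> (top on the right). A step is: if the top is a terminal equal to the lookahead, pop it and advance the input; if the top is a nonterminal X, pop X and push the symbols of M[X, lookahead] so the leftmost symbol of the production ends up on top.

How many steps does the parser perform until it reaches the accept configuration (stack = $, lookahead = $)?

7

step 1: stack=$ <S>  input=u r u r $  — expand <S> → u r <S>
step 2: stack=$ <S> r u  input=u r u r $  — match u
step 3: stack=$ <S> r  input=r u r $  — match r
step 4: stack=$ <S>  input=u r $  — expand <S> → u r <S>
step 5: stack=$ <S> r u  input=u r $  — match u
step 6: stack=$ <S> r  input=r $  — match r
step 7: stack=$ <S>  input=$  — expand <S> → epsilon
Accept reached after 7 steps.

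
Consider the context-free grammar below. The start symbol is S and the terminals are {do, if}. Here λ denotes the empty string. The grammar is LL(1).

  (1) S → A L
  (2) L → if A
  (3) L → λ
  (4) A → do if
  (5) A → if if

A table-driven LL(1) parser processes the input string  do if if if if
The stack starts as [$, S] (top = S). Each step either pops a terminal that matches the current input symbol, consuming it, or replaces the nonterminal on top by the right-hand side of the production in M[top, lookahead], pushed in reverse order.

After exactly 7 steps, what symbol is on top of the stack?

     Stack      Input             Action
  1  $ S        do if if if if $  expand S → A L
  2  $ L A      do if if if if $  expand A → do if
  3  $ L if do  do if if if if $  match do
  4  $ L if     if if if if $     match if
  5  $ L        if if if $        expand L → if A
  6  $ A if     if if if $        match if
  7  $ A        if if $           expand A → if if
Stack after step 7: $ if if (top = if).

if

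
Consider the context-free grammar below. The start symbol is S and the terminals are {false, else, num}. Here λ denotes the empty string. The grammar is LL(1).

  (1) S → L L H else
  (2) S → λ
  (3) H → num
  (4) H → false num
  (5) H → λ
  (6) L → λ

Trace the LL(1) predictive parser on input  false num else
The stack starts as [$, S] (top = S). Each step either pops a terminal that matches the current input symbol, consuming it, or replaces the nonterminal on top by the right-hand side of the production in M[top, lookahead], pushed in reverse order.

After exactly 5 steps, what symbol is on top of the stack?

step 1: stack=$ S  input=false num else $  — expand S → L L H else
step 2: stack=$ else H L L  input=false num else $  — expand L → λ
step 3: stack=$ else H L  input=false num else $  — expand L → λ
step 4: stack=$ else H  input=false num else $  — expand H → false num
step 5: stack=$ else num false  input=false num else $  — match false
Stack after step 5: $ else num (top = num).

num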